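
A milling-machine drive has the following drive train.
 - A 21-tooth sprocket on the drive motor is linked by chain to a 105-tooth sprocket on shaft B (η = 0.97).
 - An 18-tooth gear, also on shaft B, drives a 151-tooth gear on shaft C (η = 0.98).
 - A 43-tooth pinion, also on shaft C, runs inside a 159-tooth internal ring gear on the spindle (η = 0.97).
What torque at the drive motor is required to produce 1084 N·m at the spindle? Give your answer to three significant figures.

Overall ratio R = 5 × 8.3889 × 3.6977 = 155.1; overall efficiency η = 0.97 × 0.98 × 0.97 = 0.9221.
Input torque = output torque / (R × η) = 1084 / (155.1 × 0.9221) = 7.5798 N·m.

7.58 N·m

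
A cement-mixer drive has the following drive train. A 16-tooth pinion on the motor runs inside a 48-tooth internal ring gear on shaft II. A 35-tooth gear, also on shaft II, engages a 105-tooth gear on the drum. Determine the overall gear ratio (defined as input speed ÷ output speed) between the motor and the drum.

9

Each stage contributes driven/driver: internal gear 48/16 = 3, gear mesh 105/35 = 3.
Overall: 3 × 3 = 9.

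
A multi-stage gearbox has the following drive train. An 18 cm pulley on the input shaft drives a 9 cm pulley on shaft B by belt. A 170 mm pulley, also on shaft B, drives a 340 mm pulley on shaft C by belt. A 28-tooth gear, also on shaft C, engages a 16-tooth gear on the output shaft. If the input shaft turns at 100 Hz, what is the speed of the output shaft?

belt 9/18 = 0.5 → 100/0.5 = 200 Hz
belt 340/170 = 2 → 200/2 = 100 Hz
gear mesh 16/28 = 0.57143 → 100/0.57143 = 175 Hz

175 Hz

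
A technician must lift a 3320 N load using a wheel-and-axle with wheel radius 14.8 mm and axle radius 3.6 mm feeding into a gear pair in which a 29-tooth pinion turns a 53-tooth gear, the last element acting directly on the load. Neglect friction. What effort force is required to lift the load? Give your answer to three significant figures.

Wheel-and-axle MA = R/r = 14.8/3.6 = 4.1111.
Gear pair MA = 53/29 = 1.8276.
Combined ideal MA = 4.1111 × 1.8276 = 7.5134.
Effort = load / MA = 3320 / 7.5134 = 441.88 N.

442 N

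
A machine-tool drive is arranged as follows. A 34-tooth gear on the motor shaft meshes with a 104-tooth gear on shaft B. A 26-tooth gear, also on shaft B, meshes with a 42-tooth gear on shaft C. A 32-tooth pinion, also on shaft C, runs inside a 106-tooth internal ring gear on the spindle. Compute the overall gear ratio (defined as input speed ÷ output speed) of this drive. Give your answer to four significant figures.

16.37

Each stage contributes driven/driver: gear mesh 104/34 = 3.0588, gear mesh 42/26 = 1.6154, internal gear 106/32 = 3.3125.
Overall: 3.0588 × 1.6154 × 3.3125 = 16.368.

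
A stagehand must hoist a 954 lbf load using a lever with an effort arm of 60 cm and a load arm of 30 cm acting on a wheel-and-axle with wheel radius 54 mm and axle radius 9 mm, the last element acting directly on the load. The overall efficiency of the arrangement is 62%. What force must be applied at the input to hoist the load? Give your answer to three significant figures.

128 lbf

Lever MA = effort arm / load arm = 60/30 = 2.
Wheel-and-axle MA = R/r = 54/9 = 6.
Combined ideal MA = 2 × 6 = 12.
Actual MA = 12 × 0.62 = 7.44.
Effort = load / actual MA = 954 / 7.44 = 128.23 lbf.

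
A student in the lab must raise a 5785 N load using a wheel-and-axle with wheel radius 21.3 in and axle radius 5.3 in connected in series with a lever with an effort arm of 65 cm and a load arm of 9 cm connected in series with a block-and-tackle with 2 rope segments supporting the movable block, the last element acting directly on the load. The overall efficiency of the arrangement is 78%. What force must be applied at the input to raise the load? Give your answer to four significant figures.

Wheel-and-axle MA = R/r = 21.3/5.3 = 4.0189.
Lever MA = effort arm / load arm = 65/9 = 7.2222.
Block-and-tackle MA = number of supporting rope parts = 2.
Combined ideal MA = 4.0189 × 7.2222 × 2 = 58.05.
Actual MA = 58.05 × 0.78 = 45.279.
Effort = load / actual MA = 5785 / 45.279 = 127.76 N.

127.8 N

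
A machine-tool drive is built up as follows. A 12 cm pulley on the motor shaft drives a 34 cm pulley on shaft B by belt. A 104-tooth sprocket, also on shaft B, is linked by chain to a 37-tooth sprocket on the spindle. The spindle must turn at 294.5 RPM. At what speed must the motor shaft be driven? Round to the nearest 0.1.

296.9 RPM

Overall ratio R = 2.8333 × 0.35577 = 1.008.
Required input speed = output speed × R = 294.5 × 1.008 = 296.86 RPM.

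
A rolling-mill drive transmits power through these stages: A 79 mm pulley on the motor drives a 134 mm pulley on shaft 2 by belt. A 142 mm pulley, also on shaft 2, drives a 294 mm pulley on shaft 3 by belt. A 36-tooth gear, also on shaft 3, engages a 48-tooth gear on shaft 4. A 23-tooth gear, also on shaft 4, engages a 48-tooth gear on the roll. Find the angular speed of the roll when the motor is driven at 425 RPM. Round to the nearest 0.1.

43.5 RPM

the motor → shaft 2 (belt, 134/79): 425 ÷ 1.6962 = 250.56 RPM
shaft 2 → shaft 3 (belt, 294/142): 250.56 ÷ 2.0704 = 121.02 RPM
shaft 3 → shaft 4 (gear mesh, 48/36): 121.02 ÷ 1.3333 = 90.764 RPM
shaft 4 → the roll (gear mesh, 48/23): 90.764 ÷ 2.087 = 43.491 RPM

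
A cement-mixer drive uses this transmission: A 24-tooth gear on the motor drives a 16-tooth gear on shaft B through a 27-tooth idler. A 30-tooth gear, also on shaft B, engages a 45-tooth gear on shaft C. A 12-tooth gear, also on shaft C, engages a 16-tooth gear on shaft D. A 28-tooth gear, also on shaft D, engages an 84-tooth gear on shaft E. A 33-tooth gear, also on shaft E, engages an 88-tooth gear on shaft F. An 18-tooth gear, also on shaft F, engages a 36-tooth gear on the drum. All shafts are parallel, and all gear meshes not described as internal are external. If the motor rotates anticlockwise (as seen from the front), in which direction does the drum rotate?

the motor → shaft B: driver → idler → driven is 2 external meshes, 2 reversals → CCW.
shaft B → shaft C: external mesh, 1 reversal → CW.
shaft C → shaft D: external mesh, 1 reversal → CCW.
shaft D → shaft E: external mesh, 1 reversal → CW.
shaft E → shaft F: external mesh, 1 reversal → CCW.
shaft F → the drum: external mesh, 1 reversal → CW.
7 reversals in total — an odd number — so the drum turns opposite to the motor.

clockwise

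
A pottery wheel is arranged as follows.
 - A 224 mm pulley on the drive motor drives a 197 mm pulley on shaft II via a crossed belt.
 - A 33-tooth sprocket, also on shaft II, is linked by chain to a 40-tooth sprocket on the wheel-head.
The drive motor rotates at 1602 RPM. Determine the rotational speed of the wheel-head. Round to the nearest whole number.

the drive motor → shaft II (belt, 197/224): 1602 ÷ 0.87946 = 1821.6 RPM
shaft II → the wheel-head (chain, 40/33): 1821.6 ÷ 1.2121 = 1502.8 RPM

1503 RPM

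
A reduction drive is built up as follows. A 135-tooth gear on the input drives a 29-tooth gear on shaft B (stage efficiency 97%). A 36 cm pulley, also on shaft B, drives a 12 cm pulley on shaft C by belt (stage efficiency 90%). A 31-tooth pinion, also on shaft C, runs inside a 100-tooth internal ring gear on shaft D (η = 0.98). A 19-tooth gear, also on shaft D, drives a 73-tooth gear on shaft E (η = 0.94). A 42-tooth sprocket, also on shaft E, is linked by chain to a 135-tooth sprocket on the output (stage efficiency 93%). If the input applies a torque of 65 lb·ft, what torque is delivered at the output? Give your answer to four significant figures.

138.7 lb·ft

gear mesh 29/135 = 0.21481 → τ = 65·0.21481·0.97 = 13.544 lb·ft
belt 12/36 = 0.33333 → τ = 13.544·0.33333·0.90 = 4.0632 lb·ft
internal gear 100/31 = 3.2258 → τ = 4.0632·3.2258·0.98 = 12.845 lb·ft
gear mesh 73/19 = 3.8421 → τ = 12.845·3.8421·0.94 = 46.391 lb·ft
chain 135/42 = 3.2143 → τ = 46.391·3.2143·0.93 = 138.68 lb·ft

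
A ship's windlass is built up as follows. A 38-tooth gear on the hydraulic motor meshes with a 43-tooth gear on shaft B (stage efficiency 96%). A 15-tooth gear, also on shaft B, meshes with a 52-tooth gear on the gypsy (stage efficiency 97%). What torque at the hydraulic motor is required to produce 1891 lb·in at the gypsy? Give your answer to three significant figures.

Overall ratio R = 1.1316 × 3.4667 = 3.9228; overall efficiency η = 0.96 × 0.97 = 0.9312.
Input torque = output torque / (R × η) = 1891 / (3.9228 × 0.9312) = 517.67 lb·in.

518 lb·in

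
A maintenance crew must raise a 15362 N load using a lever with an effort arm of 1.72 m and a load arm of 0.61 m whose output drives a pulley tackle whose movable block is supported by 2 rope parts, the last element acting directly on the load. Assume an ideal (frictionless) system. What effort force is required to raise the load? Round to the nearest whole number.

Lever MA = effort arm / load arm = 1.72/0.61 = 2.8197.
Block-and-tackle MA = number of supporting rope parts = 2.
Combined ideal MA = 2.8197 × 2 = 5.6393.
Effort = load / MA = 15362 / 5.6393 = 2724.1 N.

2724 N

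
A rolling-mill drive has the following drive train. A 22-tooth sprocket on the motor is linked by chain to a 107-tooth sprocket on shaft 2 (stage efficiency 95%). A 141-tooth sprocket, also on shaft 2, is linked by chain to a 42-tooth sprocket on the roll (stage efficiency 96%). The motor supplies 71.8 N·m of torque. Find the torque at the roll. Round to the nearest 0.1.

94.9 N·m

Chain: ratio = 107/22 = 4.8636; torque at shaft 2 = 71.8 × 4.8636 × 0.95 = 331.75 N·m.
Chain: ratio = 42/141 = 0.29787; torque at the roll = 331.75 × 0.29787 × 0.96 = 94.866 N·m.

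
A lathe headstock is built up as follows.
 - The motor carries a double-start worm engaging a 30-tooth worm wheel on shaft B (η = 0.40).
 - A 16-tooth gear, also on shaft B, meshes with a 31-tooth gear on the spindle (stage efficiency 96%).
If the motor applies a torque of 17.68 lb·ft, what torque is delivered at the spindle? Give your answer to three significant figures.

worm 30/2 = 15 → τ = 17.68·15·0.40 = 106.08 lb·ft
gear mesh 31/16 = 1.9375 → τ = 106.08·1.9375·0.96 = 197.31 lb·ft

197 lb·ft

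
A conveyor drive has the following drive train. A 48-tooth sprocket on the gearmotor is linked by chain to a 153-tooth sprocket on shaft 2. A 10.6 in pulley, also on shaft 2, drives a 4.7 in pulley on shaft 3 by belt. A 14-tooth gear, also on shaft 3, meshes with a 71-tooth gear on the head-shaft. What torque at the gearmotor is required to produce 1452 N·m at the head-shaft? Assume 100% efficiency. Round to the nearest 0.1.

Overall ratio R = 3.1875 × 0.4434 × 5.0714 = 7.1676.
Input torque = output torque / R = 1452 / 7.1676 = 202.58 N·m.

202.6 N·m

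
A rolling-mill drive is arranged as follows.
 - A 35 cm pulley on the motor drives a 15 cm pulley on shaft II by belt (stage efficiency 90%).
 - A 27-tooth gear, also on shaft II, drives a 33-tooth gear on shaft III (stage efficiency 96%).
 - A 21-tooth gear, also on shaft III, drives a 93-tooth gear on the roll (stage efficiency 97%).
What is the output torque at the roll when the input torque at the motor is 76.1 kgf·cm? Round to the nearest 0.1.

After the belt (15/35): 76.1 × 0.42857 × 0.90 = 29.353 kgf·cm
After the gear mesh (33/27): 29.353 × 1.2222 × 0.96 = 34.441 kgf·cm
After the gear mesh (93/21): 34.441 × 4.4286 × 0.97 = 147.95 kgf·cm

147.9 kgf·cm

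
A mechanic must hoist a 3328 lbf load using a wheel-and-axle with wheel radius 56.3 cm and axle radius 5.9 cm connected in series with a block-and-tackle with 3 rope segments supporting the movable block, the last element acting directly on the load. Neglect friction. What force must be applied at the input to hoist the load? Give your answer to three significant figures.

116 lbf

Wheel-and-axle MA = R/r = 56.3/5.9 = 9.5424.
Block-and-tackle MA = number of supporting rope parts = 3.
Combined ideal MA = 9.5424 × 3 = 28.627.
Effort = load / MA = 3328 / 28.627 = 116.25 lbf.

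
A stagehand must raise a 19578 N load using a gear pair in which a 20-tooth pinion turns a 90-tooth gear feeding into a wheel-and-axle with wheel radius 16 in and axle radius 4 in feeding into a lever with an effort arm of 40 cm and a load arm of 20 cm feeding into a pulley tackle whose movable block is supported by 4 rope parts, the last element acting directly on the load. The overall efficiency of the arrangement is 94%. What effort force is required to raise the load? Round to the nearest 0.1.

Gear pair MA = 90/20 = 4.5.
Wheel-and-axle MA = R/r = 16/4 = 4.
Lever MA = effort arm / load arm = 40/20 = 2.
Block-and-tackle MA = number of supporting rope parts = 4.
Combined ideal MA = 4.5 × 4 × 2 × 4 = 144.
Actual MA = 144 × 0.94 = 135.36.
Effort = load / actual MA = 19578 / 135.36 = 144.64 N.

144.6 N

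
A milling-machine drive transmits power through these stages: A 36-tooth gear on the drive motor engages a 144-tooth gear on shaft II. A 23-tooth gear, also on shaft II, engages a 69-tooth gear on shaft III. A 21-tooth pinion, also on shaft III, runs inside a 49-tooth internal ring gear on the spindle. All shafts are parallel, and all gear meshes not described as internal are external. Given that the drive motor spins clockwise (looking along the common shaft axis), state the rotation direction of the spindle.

clockwise

the drive motor → shaft II: external mesh, 1 reversal → CCW.
shaft II → shaft III: external mesh, 1 reversal → CW.
shaft III → the spindle: internal mesh, same direction → CW.
2 reversals in total — an even number — so the spindle turns the same way as the drive motor.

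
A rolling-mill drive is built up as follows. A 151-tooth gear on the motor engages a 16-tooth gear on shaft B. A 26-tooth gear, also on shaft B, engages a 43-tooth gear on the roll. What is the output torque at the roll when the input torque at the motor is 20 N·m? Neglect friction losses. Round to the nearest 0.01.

gear mesh 16/151 = 0.10596 → τ = 20·0.10596 = 2.1192 N·m
gear mesh 43/26 = 1.6538 → τ = 2.1192·1.6538 = 3.5048 N·m

3.50 N·m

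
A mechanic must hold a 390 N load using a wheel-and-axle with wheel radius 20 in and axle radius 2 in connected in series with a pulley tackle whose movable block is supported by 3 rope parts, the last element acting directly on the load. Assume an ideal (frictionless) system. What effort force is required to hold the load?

13 N

Wheel-and-axle MA = R/r = 20/2 = 10.
Block-and-tackle MA = number of supporting rope parts = 3.
Combined ideal MA = 10 × 3 = 30.
Effort = load / MA = 390 / 30 = 13 N.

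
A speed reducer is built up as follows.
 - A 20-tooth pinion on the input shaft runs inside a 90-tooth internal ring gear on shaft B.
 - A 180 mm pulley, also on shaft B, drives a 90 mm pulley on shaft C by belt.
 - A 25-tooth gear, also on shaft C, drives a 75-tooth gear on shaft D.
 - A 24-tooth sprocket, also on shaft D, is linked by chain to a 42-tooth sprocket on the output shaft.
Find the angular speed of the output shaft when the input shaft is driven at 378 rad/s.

Internal gear: ratio = 90/20 = 4.5, so shaft B turns at 378 / 4.5 = 84 rad/s.
Belt: ratio = 90/180 = 0.5, so shaft C turns at 84 / 0.5 = 168 rad/s.
Gear mesh: ratio = 75/25 = 3, so shaft D turns at 168 / 3 = 56 rad/s.
Chain: ratio = 42/24 = 1.75, so the output shaft turns at 56 / 1.75 = 32 rad/s.

32 rad/s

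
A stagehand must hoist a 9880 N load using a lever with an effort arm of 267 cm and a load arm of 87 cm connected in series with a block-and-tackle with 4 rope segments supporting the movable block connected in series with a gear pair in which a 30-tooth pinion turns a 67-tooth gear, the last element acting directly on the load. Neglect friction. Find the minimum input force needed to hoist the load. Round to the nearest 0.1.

360.4 N

Lever MA = effort arm / load arm = 267/87 = 3.069.
Block-and-tackle MA = number of supporting rope parts = 4.
Gear pair MA = 67/30 = 2.2333.
Combined ideal MA = 3.069 × 4 × 2.2333 = 27.416.
Effort = load / MA = 9880 / 27.416 = 360.37 N.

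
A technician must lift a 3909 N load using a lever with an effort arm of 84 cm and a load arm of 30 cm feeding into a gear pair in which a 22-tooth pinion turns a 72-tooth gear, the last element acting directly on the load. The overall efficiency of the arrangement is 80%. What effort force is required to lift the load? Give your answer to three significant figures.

533 N

Lever MA = effort arm / load arm = 84/30 = 2.8.
Gear pair MA = 72/22 = 3.2727.
Combined ideal MA = 2.8 × 3.2727 = 9.1636.
Actual MA = 9.1636 × 0.80 = 7.3309.
Effort = load / actual MA = 3909 / 7.3309 = 533.22 N.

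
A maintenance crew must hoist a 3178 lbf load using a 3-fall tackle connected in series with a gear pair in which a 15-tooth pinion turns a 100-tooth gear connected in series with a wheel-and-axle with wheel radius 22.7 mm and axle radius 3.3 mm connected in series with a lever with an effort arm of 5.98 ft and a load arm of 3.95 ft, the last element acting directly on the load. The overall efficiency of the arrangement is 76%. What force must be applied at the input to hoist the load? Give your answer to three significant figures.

20.1 lbf

Block-and-tackle MA = number of supporting rope parts = 3.
Gear pair MA = 100/15 = 6.6667.
Wheel-and-axle MA = R/r = 22.7/3.3 = 6.8788.
Lever MA = effort arm / load arm = 5.98/3.95 = 1.5139.
Combined ideal MA = 3 × 6.6667 × 6.8788 × 1.5139 = 208.28.
Actual MA = 208.28 × 0.76 = 158.29.
Effort = load / actual MA = 3178 / 158.29 = 20.077 lbf.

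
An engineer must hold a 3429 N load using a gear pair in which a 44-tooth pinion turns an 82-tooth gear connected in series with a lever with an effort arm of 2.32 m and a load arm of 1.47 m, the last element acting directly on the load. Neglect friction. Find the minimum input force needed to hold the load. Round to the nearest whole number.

1166 N

Gear pair MA = 82/44 = 1.8636.
Lever MA = effort arm / load arm = 2.32/1.47 = 1.5782.
Combined ideal MA = 1.8636 × 1.5782 = 2.9412.
Effort = load / MA = 3429 / 2.9412 = 1165.8 N.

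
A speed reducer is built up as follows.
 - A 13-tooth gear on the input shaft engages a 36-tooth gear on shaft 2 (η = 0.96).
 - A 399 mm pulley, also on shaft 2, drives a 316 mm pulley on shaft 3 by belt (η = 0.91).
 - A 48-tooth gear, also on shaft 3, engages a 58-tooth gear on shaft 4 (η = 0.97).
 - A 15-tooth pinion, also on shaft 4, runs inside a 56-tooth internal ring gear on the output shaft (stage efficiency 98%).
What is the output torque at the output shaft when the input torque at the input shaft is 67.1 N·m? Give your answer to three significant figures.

gear mesh 36/13 = 2.7692 → τ = 67.1·2.7692·0.96 = 178.38 N·m
belt 316/399 = 0.79198 → τ = 178.38·0.79198·0.91 = 128.56 N·m
gear mesh 58/48 = 1.2083 → τ = 128.56·1.2083·0.97 = 150.68 N·m
internal gear 56/15 = 3.7333 → τ = 150.68·3.7333·0.98 = 551.3 N·m

551 N·m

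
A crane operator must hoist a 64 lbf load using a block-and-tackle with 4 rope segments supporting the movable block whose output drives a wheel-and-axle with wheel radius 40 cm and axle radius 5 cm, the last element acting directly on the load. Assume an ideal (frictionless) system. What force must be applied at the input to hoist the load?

2 lbf

Block-and-tackle MA = number of supporting rope parts = 4.
Wheel-and-axle MA = R/r = 40/5 = 8.
Combined ideal MA = 4 × 8 = 32.
Effort = load / MA = 64 / 32 = 2 lbf.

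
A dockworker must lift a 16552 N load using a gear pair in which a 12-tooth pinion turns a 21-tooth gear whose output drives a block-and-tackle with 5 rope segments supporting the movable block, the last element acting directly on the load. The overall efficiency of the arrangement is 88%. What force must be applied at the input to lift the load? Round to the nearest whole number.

Gear pair MA = 21/12 = 1.75.
Block-and-tackle MA = number of supporting rope parts = 5.
Combined ideal MA = 1.75 × 5 = 8.75.
Actual MA = 8.75 × 0.88 = 7.7.
Effort = load / actual MA = 16552 / 7.7 = 2149.6 N.

2150 N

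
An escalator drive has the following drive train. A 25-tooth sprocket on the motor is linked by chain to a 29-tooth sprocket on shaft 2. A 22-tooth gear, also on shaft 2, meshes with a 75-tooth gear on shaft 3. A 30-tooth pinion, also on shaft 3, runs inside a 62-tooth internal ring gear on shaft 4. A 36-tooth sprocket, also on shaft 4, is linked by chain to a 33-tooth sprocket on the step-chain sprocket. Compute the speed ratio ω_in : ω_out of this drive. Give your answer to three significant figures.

Each stage contributes driven/driver: chain 29/25 = 1.16, gear mesh 75/22 = 3.4091, internal gear 62/30 = 2.0667, chain 33/36 = 0.91667.
Overall: 1.16 × 3.4091 × 2.0667 × 0.91667 = 7.4917.

7.49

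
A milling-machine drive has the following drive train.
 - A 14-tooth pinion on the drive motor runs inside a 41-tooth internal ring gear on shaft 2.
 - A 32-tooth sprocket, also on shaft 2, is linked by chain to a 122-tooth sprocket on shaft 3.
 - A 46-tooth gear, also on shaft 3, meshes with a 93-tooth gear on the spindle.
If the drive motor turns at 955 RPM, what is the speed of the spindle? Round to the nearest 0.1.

42.3 RPM

the drive motor → shaft 2 (internal gear, 41/14): 955 ÷ 2.9286 = 326.1 RPM
shaft 2 → shaft 3 (chain, 122/32): 326.1 ÷ 3.8125 = 85.534 RPM
shaft 3 → the spindle (gear mesh, 93/46): 85.534 ÷ 2.0217 = 42.307 RPM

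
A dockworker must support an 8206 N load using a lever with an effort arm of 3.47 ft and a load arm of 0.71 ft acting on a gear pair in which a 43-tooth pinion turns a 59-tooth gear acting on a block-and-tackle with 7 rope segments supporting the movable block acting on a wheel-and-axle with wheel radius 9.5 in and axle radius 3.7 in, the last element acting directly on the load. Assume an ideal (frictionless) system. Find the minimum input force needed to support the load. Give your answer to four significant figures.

68.09 N

Lever MA = effort arm / load arm = 3.47/0.71 = 4.8873.
Gear pair MA = 59/43 = 1.3721.
Block-and-tackle MA = number of supporting rope parts = 7.
Wheel-and-axle MA = R/r = 9.5/3.7 = 2.5676.
Combined ideal MA = 4.8873 × 1.3721 × 7 × 2.5676 = 120.52.
Effort = load / MA = 8206 / 120.52 = 68.086 N.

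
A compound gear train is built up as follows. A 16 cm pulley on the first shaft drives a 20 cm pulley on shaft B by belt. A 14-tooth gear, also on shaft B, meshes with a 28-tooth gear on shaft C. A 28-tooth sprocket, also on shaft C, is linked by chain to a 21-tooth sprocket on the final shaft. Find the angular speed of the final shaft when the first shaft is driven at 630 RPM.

the first shaft → shaft B (belt, 20/16): 630 ÷ 1.25 = 504 RPM
shaft B → shaft C (gear mesh, 28/14): 504 ÷ 2 = 252 RPM
shaft C → the final shaft (chain, 21/28): 252 ÷ 0.75 = 336 RPM

336 RPM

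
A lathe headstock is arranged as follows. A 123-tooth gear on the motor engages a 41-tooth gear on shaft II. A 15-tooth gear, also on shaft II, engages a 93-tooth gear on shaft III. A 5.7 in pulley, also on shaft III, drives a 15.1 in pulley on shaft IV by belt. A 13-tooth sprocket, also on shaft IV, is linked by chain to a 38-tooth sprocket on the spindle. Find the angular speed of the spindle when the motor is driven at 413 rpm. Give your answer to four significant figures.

25.81 rpm

Gear mesh: ratio = 41/123 = 0.33333, so shaft II turns at 413 / 0.33333 = 1239 rpm.
Gear mesh: ratio = 93/15 = 6.2, so shaft III turns at 1239 / 6.2 = 199.84 rpm.
Belt: ratio = 15.1/5.7 = 2.6491, so shaft IV turns at 199.84 / 2.6491 = 75.436 rpm.
Chain: ratio = 38/13 = 2.9231, so the spindle turns at 75.436 / 2.9231 = 25.807 rpm.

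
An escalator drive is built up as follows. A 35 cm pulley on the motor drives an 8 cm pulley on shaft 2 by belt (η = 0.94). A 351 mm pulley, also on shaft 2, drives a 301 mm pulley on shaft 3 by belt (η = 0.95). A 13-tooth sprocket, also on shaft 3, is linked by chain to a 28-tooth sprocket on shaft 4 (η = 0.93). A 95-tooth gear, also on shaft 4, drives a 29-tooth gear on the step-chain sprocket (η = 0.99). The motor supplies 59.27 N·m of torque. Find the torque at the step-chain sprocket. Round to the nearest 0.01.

6.28 N·m

Belt: ratio = 8/35 = 0.22857; torque at shaft 2 = 59.27 × 0.22857 × 0.94 = 12.735 N·m.
Belt: ratio = 301/351 = 0.85755; torque at shaft 3 = 12.735 × 0.85755 × 0.95 = 10.375 N·m.
Chain: ratio = 28/13 = 2.1538; torque at shaft 4 = 10.375 × 2.1538 × 0.93 = 20.781 N·m.
Gear mesh: ratio = 29/95 = 0.30526; torque at the step-chain sprocket = 20.781 × 0.30526 × 0.99 = 6.2802 N·m.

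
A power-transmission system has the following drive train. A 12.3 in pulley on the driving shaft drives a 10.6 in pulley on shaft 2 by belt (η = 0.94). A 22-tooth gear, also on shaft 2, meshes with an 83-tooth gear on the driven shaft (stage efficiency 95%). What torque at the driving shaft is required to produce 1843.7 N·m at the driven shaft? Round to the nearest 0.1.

Overall ratio R = 0.86179 × 3.7727 = 3.2513; overall efficiency η = 0.94 × 0.95 = 0.8930.
Input torque = output torque / (R × η) = 1843.7 / (3.2513 × 0.8930) = 635.01 N·m.

635.0 N·m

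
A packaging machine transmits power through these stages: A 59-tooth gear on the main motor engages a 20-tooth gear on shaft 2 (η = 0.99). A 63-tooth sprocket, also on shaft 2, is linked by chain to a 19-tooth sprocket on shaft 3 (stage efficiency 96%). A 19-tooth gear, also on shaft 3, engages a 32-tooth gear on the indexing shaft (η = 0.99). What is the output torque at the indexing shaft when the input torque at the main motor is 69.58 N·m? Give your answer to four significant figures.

Gear mesh: ratio = 20/59 = 0.33898; torque at shaft 2 = 69.58 × 0.33898 × 0.99 = 23.351 N·m.
Chain: ratio = 19/63 = 0.30159; torque at shaft 3 = 23.351 × 0.30159 × 0.96 = 6.7605 N·m.
Gear mesh: ratio = 32/19 = 1.6842; torque at the indexing shaft = 6.7605 × 1.6842 × 0.99 = 11.272 N·m.

11.27 N·m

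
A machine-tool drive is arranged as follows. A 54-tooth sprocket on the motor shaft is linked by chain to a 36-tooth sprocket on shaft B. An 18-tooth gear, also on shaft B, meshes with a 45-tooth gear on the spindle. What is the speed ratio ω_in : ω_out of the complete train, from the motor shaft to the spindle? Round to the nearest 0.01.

1.67

Each stage contributes driven/driver: chain 36/54 = 0.66667, gear mesh 45/18 = 2.5.
Overall: 0.66667 × 2.5 = 1.6667.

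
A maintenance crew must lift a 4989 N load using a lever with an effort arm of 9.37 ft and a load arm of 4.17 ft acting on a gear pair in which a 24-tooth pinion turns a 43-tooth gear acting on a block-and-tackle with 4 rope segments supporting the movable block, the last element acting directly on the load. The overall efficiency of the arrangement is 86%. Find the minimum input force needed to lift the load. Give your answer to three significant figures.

Lever MA = effort arm / load arm = 9.37/4.17 = 2.247.
Gear pair MA = 43/24 = 1.7917.
Block-and-tackle MA = number of supporting rope parts = 4.
Combined ideal MA = 2.247 × 1.7917 × 4 = 16.104.
Actual MA = 16.104 × 0.86 = 13.849.
Effort = load / actual MA = 4989 / 13.849 = 360.24 N.

360 N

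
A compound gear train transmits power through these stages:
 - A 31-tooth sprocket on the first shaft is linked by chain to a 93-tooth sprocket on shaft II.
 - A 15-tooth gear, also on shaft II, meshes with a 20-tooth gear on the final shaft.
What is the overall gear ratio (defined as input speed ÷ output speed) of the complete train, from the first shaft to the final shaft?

Each stage contributes driven/driver: chain 93/31 = 3, gear mesh 20/15 = 1.3333.
Overall: 3 × 1.3333 = 4.

4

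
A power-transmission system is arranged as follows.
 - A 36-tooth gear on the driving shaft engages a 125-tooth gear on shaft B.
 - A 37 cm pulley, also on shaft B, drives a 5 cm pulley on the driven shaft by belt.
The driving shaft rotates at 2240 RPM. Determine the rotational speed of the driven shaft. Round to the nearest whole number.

4774 RPM

the driving shaft → shaft B (gear mesh, 125/36): 2240 ÷ 3.4722 = 645.12 RPM
shaft B → the driven shaft (belt, 5/37): 645.12 ÷ 0.13514 = 4773.9 RPM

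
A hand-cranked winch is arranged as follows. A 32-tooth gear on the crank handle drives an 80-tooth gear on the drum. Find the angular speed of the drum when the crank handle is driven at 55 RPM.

22 RPM

Gear mesh: ratio = 80/32 = 2.5, so the drum turns at 55 / 2.5 = 22 RPM.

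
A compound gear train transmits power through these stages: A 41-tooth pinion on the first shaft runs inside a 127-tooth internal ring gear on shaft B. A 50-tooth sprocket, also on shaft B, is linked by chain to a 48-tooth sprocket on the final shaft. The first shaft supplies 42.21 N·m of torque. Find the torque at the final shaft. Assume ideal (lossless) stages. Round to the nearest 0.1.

125.5 N·m

internal gear 127/41 = 3.0976 → τ = 42.21·3.0976 = 130.75 N·m
chain 48/50 = 0.96 → τ = 130.75·0.96 = 125.52 N·m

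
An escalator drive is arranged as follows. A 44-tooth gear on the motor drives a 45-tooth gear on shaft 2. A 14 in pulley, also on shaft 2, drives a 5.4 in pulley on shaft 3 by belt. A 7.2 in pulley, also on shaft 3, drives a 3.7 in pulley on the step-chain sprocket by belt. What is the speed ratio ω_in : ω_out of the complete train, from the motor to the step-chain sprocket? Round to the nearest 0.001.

0.203

Each stage contributes driven/driver: gear mesh 45/44 = 1.0227, belt 5.4/14 = 0.38571, belt 3.7/7.2 = 0.51389.
Overall: 1.0227 × 0.38571 × 0.51389 = 0.20272.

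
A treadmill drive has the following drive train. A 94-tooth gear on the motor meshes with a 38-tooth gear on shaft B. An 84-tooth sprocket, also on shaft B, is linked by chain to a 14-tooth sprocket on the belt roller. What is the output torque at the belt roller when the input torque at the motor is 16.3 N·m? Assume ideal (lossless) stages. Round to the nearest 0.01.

1.10 N·m

Gear mesh: ratio = 38/94 = 0.40426; torque at shaft B = 16.3 × 0.40426 = 6.5894 N·m.
Chain: ratio = 14/84 = 0.16667; torque at the belt roller = 6.5894 × 0.16667 = 1.0982 N·m.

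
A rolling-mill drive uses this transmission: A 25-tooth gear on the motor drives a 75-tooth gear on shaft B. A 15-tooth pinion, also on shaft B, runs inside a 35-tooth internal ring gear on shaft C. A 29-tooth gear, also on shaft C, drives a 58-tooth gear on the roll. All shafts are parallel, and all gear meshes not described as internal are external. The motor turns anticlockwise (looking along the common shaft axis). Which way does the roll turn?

anticlockwise

the motor → shaft B: external mesh, 1 reversal → CW.
shaft B → shaft C: internal mesh, same direction → CW.
shaft C → the roll: external mesh, 1 reversal → CCW.
2 reversals in total — an even number — so the roll turns the same way as the motor.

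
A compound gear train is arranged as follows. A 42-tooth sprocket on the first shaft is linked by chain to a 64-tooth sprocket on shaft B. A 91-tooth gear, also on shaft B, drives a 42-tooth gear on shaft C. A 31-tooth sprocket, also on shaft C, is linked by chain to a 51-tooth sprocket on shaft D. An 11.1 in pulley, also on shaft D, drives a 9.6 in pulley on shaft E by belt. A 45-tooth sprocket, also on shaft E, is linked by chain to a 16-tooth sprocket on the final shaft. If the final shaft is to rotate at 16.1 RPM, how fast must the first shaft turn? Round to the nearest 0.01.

5.73 RPM

Overall ratio R = 1.5238 × 0.46154 × 1.6452 × 0.86486 × 0.35556 = 0.3558.
Required input speed = output speed × R = 16.1 × 0.3558 = 5.7283 RPM.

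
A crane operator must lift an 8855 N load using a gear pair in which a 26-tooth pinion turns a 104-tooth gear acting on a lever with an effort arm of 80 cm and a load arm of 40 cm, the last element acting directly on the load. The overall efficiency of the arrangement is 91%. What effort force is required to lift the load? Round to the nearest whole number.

1216 N

Gear pair MA = 104/26 = 4.
Lever MA = effort arm / load arm = 80/40 = 2.
Combined ideal MA = 4 × 2 = 8.
Actual MA = 8 × 0.91 = 7.28.
Effort = load / actual MA = 8855 / 7.28 = 1216.3 N.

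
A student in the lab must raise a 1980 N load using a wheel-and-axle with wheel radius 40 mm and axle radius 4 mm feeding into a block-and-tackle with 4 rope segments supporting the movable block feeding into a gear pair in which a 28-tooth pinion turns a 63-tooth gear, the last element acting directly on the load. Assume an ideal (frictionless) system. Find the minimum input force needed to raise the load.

Wheel-and-axle MA = R/r = 40/4 = 10.
Block-and-tackle MA = number of supporting rope parts = 4.
Gear pair MA = 63/28 = 2.25.
Combined ideal MA = 10 × 4 × 2.25 = 90.
Effort = load / MA = 1980 / 90 = 22 N.

22 N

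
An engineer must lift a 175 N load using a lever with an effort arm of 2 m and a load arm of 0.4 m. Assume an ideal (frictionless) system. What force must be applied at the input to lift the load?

Lever MA = effort arm / load arm = 2/0.4 = 5.
Effort = load / MA = 175 / 5 = 35 N.

35 N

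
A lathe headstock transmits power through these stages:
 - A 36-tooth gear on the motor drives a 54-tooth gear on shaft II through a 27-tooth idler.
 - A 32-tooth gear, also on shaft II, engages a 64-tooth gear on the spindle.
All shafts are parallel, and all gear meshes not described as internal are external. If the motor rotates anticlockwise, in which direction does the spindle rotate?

clockwise

the motor → shaft II: driver → idler → driven is 2 external meshes, 2 reversals → CCW.
shaft II → the spindle: external mesh, 1 reversal → CW.
3 reversals in total — an odd number — so the spindle turns opposite to the motor.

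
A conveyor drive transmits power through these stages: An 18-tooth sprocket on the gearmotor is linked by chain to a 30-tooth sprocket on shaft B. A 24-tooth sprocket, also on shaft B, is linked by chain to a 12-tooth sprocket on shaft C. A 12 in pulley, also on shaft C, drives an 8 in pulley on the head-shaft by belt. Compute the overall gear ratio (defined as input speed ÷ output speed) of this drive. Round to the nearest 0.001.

0.556

Each stage contributes driven/driver: chain 30/18 = 1.6667, chain 12/24 = 0.5, belt 8/12 = 0.66667.
Overall: 1.6667 × 0.5 × 0.66667 = 0.55556.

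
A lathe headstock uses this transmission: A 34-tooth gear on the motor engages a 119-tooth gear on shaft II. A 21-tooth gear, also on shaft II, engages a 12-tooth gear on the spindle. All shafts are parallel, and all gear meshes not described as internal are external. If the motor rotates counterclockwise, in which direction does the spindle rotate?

counterclockwise

the motor → shaft II: external mesh, 1 reversal → CW.
shaft II → the spindle: external mesh, 1 reversal → CCW.
2 reversals in total — an even number — so the spindle turns the same way as the motor.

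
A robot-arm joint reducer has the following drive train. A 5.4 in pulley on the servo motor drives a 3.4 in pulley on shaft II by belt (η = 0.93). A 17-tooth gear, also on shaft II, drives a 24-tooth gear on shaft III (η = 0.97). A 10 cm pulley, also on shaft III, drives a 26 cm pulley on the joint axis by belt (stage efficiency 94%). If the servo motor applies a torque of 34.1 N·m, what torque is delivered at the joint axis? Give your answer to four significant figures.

Belt: ratio = 3.4/5.4 = 0.62963; torque at shaft II = 34.1 × 0.62963 × 0.93 = 19.967 N·m.
Gear mesh: ratio = 24/17 = 1.4118; torque at shaft III = 19.967 × 1.4118 × 0.97 = 27.344 N·m.
Belt: ratio = 26/10 = 2.6; torque at the joint axis = 27.344 × 2.6 × 0.94 = 66.828 N·m.

66.83 N·m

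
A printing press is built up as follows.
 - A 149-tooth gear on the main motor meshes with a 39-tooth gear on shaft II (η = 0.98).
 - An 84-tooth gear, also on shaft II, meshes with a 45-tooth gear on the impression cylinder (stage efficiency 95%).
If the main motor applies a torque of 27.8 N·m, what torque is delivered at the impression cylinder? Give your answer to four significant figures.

gear mesh 39/149 = 0.26174 → τ = 27.8·0.26174·0.98 = 7.131 N·m
gear mesh 45/84 = 0.53571 → τ = 7.131·0.53571·0.95 = 3.6292 N·m

3.629 N·m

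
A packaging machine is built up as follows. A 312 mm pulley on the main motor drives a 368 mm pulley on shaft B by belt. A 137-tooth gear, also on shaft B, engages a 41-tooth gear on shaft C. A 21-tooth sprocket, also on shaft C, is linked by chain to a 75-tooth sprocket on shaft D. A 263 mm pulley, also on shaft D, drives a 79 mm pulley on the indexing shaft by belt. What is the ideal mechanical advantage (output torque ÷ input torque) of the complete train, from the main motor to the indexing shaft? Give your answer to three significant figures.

0.379

Each stage contributes driven/driver: belt 368/312 = 1.1795, gear mesh 41/137 = 0.29927, chain 75/21 = 3.5714, belt 79/263 = 0.30038.
Overall: 1.1795 × 0.29927 × 3.5714 × 0.30038 = 0.37868.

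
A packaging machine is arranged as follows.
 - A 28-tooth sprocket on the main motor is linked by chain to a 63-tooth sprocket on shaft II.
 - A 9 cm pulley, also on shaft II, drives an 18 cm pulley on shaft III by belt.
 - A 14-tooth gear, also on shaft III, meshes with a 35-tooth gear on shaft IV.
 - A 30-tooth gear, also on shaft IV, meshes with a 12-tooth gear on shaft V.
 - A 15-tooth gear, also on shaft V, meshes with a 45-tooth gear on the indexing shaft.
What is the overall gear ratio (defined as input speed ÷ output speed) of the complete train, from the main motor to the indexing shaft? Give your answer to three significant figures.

13.5

Each stage contributes driven/driver: chain 63/28 = 2.25, belt 18/9 = 2, gear mesh 35/14 = 2.5, gear mesh 12/30 = 0.4, gear mesh 45/15 = 3.
Overall: 2.25 × 2 × 2.5 × 0.4 × 3 = 13.5.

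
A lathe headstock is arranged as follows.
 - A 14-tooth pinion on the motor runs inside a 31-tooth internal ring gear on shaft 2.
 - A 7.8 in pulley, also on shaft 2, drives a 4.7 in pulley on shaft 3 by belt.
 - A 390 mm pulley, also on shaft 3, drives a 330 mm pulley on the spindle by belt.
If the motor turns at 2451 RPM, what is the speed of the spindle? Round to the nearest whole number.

2171 RPM

Internal gear: ratio = 31/14 = 2.2143, so shaft 2 turns at 2451 / 2.2143 = 1106.9 RPM.
Belt: ratio = 4.7/7.8 = 0.60256, so shaft 3 turns at 1106.9 / 0.60256 = 1837 RPM.
Belt: ratio = 330/390 = 0.84615, so the spindle turns at 1837 / 0.84615 = 2171 RPM.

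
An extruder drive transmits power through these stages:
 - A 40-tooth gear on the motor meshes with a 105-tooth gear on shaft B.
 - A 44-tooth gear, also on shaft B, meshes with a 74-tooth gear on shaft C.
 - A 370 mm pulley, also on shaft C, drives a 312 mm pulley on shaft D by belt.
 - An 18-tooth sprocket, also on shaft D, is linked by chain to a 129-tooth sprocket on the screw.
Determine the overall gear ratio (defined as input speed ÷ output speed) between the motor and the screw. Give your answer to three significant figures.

Each stage contributes driven/driver: gear mesh 105/40 = 2.625, gear mesh 74/44 = 1.6818, belt 312/370 = 0.84324, chain 129/18 = 7.1667.
Overall: 2.625 × 1.6818 × 0.84324 × 7.1667 = 26.68.

26.7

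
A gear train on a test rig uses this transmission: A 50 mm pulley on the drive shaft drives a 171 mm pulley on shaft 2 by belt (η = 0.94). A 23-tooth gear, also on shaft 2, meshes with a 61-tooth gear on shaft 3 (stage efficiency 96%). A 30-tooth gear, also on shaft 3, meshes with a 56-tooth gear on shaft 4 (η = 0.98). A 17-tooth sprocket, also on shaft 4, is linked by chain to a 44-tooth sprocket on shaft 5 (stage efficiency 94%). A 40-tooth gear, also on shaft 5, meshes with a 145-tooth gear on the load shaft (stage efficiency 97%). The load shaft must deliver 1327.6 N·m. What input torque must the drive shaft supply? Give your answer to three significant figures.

10.4 N·m

Overall ratio R = 3.42 × 2.6522 × 1.8667 × 2.5882 × 3.625 = 158.86; overall efficiency η = 0.94 × 0.96 × 0.98 × 0.94 × 0.97 = 0.8064.
Input torque = output torque / (R × η) = 1327.6 / (158.86 × 0.8064) = 10.364 N·m.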